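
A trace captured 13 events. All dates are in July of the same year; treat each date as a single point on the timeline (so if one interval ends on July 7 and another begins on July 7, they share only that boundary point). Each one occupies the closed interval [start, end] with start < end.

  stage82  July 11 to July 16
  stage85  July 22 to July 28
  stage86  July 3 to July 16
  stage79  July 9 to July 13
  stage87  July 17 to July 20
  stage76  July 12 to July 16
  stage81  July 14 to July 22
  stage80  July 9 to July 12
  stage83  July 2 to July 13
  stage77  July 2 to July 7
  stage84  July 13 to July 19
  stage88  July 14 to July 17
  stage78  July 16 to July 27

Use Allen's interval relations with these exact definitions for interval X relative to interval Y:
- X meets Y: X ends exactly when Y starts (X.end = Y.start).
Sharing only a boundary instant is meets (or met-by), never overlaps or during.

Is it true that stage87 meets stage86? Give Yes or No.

stage87 = [July 17, July 20], stage86 = [July 3, July 16].
Actual relation of stage87 to stage86: after.
Asked whether 'meets' holds → No.

No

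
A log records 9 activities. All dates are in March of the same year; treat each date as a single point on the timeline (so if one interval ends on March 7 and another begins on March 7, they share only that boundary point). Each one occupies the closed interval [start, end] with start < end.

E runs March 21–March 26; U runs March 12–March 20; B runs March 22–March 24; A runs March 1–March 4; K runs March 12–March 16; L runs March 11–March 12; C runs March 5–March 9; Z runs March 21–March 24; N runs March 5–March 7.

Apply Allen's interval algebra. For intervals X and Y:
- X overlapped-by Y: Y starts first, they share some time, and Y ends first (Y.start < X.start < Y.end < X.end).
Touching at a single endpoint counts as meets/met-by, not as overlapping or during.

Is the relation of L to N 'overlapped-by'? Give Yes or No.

L = [March 11, March 12], N = [March 5, March 7].
Actual relation of L to N: after.
Asked whether 'overlapped-by' holds → No.

No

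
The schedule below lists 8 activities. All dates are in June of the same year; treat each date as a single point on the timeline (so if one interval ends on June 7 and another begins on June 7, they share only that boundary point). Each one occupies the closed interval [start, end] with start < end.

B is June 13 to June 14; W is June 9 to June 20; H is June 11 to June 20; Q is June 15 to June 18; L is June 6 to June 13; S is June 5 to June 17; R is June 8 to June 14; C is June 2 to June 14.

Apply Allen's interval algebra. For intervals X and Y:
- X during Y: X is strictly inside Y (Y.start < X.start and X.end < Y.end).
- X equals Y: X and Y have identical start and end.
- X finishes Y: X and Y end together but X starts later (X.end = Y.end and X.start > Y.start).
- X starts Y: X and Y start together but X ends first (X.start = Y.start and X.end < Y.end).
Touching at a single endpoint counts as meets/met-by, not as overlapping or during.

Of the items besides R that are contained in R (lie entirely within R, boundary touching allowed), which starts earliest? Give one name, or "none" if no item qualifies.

Target R = [June 8, June 14].
B [June 13, June 14] → finishes → candidate.
C [June 2, June 14] → finished-by → excluded.
H [June 11, June 20] → overlapped-by → excluded.
L [June 6, June 13] → overlaps → excluded.
Q [June 15, June 18] → after → excluded.
S [June 5, June 17] → contains → excluded.
W [June 9, June 20] → overlapped-by → excluded.
Among candidates, earliest start is June 13 → B.

B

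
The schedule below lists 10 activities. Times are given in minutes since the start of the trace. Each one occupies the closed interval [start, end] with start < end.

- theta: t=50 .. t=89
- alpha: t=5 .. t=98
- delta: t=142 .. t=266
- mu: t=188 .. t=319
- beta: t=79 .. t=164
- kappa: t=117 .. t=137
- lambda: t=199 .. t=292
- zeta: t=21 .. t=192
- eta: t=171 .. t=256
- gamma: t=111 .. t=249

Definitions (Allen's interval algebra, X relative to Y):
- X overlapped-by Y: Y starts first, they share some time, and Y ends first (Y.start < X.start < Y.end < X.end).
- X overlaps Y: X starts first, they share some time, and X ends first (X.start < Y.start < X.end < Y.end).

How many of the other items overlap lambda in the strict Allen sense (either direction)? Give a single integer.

Target lambda = [t=199, t=292].
alpha [t=5, t=98] → before → no.
beta [t=79, t=164] → before → no.
delta [t=142, t=266] → overlaps → counts.
eta [t=171, t=256] → overlaps → counts.
gamma [t=111, t=249] → overlaps → counts.
kappa [t=117, t=137] → before → no.
mu [t=188, t=319] → contains → no.
theta [t=50, t=89] → before → no.
zeta [t=21, t=192] → before → no.
Total: 3.

3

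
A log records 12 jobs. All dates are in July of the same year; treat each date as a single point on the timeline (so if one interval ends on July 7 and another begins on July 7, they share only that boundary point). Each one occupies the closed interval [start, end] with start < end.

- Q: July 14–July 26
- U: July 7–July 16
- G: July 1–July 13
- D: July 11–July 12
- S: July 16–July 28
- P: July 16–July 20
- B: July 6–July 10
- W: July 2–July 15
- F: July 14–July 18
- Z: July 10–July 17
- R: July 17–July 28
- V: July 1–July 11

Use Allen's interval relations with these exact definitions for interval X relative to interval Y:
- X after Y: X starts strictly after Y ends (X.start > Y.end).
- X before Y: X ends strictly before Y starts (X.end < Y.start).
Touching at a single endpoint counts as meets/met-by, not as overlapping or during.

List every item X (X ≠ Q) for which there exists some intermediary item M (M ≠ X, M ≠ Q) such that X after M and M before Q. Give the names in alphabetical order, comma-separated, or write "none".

D, F, P, R, S

Target Q = [July 14, July 26].
Intermediaries M with M before Q: B, D, G, V.
Via B — items with X after B: D, F, P, R, S.
Via D — items with X after D: F, P, R, S.
Via G — items with X after G: F, P, R, S.
Via V — items with X after V: F, P, R, S.
Union: D, F, P, R, S.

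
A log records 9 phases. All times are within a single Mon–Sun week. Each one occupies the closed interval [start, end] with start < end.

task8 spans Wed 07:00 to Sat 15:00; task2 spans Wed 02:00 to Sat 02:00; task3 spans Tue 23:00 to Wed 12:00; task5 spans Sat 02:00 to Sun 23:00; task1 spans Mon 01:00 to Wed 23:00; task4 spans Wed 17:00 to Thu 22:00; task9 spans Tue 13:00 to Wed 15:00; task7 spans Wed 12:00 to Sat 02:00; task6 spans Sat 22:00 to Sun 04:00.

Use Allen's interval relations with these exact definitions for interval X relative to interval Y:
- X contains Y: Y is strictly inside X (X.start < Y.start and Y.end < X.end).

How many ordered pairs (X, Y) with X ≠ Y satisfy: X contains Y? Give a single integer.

Checking all 72 ordered pairs for relation 'contains'; matching pairs in alphabetical order:
(task1, task3): task1 contains task3 ✓
(task1, task9): task1 contains task9 ✓
(task2, task4): task2 contains task4 ✓
(task5, task6): task5 contains task6 ✓
(task7, task4): task7 contains task4 ✓
(task8, task4): task8 contains task4 ✓
(task8, task7): task8 contains task7 ✓
(task9, task3): task9 contains task3 ✓
Count: 8.

8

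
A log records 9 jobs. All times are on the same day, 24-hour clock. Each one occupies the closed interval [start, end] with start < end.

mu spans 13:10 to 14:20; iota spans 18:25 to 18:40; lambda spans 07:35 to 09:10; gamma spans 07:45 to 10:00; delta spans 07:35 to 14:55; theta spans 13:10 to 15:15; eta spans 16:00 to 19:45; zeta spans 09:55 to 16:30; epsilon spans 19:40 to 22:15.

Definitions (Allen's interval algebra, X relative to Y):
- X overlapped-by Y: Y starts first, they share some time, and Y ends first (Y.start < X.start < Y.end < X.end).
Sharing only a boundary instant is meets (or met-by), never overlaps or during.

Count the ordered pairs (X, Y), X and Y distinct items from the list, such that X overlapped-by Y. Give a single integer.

6

Checking all 72 ordered pairs for relation 'overlapped-by'; matching pairs in alphabetical order:
(epsilon, eta): epsilon overlapped-by eta ✓
(eta, zeta): eta overlapped-by zeta ✓
(gamma, lambda): gamma overlapped-by lambda ✓
(theta, delta): theta overlapped-by delta ✓
(zeta, delta): zeta overlapped-by delta ✓
(zeta, gamma): zeta overlapped-by gamma ✓
Count: 6.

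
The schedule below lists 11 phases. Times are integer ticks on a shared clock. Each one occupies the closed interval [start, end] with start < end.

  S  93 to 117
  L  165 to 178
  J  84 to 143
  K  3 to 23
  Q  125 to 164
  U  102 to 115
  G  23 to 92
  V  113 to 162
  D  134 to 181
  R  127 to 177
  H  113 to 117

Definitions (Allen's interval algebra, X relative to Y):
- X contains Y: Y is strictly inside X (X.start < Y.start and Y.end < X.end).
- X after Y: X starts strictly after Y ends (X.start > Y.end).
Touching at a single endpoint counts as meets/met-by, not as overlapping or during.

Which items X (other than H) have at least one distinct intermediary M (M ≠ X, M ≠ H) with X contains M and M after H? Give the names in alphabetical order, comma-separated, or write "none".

D

Target H = [113, 117].
Intermediaries M with M after H: D, L, Q, R.
Via D — items with X contains D: none.
Via L — items with X contains L: D.
Via Q — items with X contains Q: none.
Via R — items with X contains R: none.
Union: D.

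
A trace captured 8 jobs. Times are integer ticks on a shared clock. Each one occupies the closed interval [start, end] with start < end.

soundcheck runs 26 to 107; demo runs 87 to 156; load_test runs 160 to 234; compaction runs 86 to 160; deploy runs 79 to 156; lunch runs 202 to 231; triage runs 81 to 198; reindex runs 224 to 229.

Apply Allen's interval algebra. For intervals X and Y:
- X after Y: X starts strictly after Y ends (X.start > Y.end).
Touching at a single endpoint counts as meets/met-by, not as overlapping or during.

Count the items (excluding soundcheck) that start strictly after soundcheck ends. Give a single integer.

3

Target soundcheck = [26, 107].
compaction [86, 160] → overlapped-by → no.
demo [87, 156] → overlapped-by → no.
deploy [79, 156] → overlapped-by → no.
load_test [160, 234] → after → counts.
lunch [202, 231] → after → counts.
reindex [224, 229] → after → counts.
triage [81, 198] → overlapped-by → no.
Total: 3.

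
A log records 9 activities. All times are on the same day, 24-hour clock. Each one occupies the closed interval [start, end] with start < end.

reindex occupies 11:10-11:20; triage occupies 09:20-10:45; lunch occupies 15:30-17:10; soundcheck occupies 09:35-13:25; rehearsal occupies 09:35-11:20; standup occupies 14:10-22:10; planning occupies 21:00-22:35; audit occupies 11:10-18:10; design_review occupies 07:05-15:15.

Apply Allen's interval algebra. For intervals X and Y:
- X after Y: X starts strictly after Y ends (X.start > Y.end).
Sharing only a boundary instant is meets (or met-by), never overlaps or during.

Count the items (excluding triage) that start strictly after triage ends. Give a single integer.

Target triage = [09:20, 10:45].
audit [11:10, 18:10] → after → counts.
design_review [07:05, 15:15] → contains → no.
lunch [15:30, 17:10] → after → counts.
planning [21:00, 22:35] → after → counts.
rehearsal [09:35, 11:20] → overlapped-by → no.
reindex [11:10, 11:20] → after → counts.
soundcheck [09:35, 13:25] → overlapped-by → no.
standup [14:10, 22:10] → after → counts.
Total: 5.

5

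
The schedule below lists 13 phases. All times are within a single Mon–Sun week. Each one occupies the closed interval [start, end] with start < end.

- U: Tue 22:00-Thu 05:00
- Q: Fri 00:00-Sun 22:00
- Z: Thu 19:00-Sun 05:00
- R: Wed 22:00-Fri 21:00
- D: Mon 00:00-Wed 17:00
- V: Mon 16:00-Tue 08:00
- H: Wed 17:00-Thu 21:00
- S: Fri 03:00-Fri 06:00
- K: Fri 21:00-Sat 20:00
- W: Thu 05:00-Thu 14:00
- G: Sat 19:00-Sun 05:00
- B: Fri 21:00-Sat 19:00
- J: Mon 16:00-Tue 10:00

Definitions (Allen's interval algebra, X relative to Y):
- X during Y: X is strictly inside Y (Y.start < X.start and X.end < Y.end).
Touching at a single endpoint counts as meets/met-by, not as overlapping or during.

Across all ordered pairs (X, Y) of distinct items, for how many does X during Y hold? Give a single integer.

12

Checking all 156 ordered pairs for relation 'during'; matching pairs in alphabetical order:
(B, Q): B during Q ✓
(B, Z): B during Z ✓
(G, Q): G during Q ✓
(J, D): J during D ✓
(K, Q): K during Q ✓
(K, Z): K during Z ✓
(S, Q): S during Q ✓
(S, R): S during R ✓
(S, Z): S during Z ✓
(V, D): V during D ✓
(W, H): W during H ✓
(W, R): W during R ✓
Count: 12.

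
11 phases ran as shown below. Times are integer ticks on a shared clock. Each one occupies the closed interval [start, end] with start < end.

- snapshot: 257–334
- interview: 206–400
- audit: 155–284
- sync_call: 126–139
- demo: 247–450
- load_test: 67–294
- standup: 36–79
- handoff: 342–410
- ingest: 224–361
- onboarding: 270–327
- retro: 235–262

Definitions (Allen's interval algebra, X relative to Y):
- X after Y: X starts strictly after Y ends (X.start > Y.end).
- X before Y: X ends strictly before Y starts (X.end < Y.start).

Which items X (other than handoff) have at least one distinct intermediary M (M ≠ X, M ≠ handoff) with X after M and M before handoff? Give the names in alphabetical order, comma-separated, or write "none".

Target handoff = [342, 410].
Intermediaries M with M before handoff: audit, load_test, onboarding, retro, snapshot, standup, sync_call.
Via audit — items with X after audit: none.
Via load_test — items with X after load_test: none.
Via onboarding — items with X after onboarding: none.
Via retro — items with X after retro: onboarding.
Via snapshot — items with X after snapshot: none.
Via standup — items with X after standup: audit, demo, ingest, interview, onboarding, retro, snapshot, sync_call.
Via sync_call — items with X after sync_call: audit, demo, ingest, interview, onboarding, retro, snapshot.
Union: audit, demo, ingest, interview, onboarding, retro, snapshot, sync_call.

audit, demo, ingest, interview, onboarding, retro, snapshot, sync_call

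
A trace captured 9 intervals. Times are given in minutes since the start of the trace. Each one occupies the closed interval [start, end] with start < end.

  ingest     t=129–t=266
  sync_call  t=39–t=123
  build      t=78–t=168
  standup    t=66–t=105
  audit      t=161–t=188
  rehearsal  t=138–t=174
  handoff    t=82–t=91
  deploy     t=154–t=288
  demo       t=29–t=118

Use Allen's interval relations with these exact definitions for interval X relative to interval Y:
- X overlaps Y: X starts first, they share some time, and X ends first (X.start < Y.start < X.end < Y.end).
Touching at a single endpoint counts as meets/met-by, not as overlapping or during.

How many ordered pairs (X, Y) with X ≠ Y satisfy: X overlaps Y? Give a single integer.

Checking all 72 ordered pairs for relation 'overlaps'; matching pairs in alphabetical order:
(build, audit): build overlaps audit ✓
(build, deploy): build overlaps deploy ✓
(build, ingest): build overlaps ingest ✓
(build, rehearsal): build overlaps rehearsal ✓
(demo, build): demo overlaps build ✓
(demo, sync_call): demo overlaps sync_call ✓
(ingest, deploy): ingest overlaps deploy ✓
(rehearsal, audit): rehearsal overlaps audit ✓
(rehearsal, deploy): rehearsal overlaps deploy ✓
(standup, build): standup overlaps build ✓
(sync_call, build): sync_call overlaps build ✓
Count: 11.

11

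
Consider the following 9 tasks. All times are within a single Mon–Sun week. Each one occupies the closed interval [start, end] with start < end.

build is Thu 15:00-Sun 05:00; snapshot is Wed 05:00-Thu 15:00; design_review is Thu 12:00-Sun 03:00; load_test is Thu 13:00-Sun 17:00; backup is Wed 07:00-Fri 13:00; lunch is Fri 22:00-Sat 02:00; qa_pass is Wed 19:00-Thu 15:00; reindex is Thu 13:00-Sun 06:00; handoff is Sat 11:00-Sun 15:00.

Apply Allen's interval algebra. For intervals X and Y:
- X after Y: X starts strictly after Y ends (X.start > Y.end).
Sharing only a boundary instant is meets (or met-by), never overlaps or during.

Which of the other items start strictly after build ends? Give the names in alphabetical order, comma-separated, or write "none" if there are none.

none

Target build = [Thu 15:00, Sun 05:00].
backup [Wed 07:00, Fri 13:00] → overlaps → no.
design_review [Thu 12:00, Sun 03:00] → overlaps → no.
handoff [Sat 11:00, Sun 15:00] → overlapped-by → no.
load_test [Thu 13:00, Sun 17:00] → contains → no.
lunch [Fri 22:00, Sat 02:00] → during → no.
qa_pass [Wed 19:00, Thu 15:00] → meets → no.
reindex [Thu 13:00, Sun 06:00] → contains → no.
snapshot [Wed 05:00, Thu 15:00] → meets → no.
Result: none.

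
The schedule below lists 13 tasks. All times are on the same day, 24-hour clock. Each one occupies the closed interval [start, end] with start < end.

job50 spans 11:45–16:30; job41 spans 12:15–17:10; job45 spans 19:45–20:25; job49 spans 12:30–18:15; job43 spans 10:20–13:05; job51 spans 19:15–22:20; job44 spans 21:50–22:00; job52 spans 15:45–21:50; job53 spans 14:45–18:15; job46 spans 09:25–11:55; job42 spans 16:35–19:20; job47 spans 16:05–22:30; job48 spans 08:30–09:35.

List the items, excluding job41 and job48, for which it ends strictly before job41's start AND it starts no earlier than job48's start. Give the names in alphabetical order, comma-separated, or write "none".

job46

Conditions: its end is strictly before job41's start (X.end < 12:15) AND its start is no earlier than job48's start (X.start >= 08:30).
job42: end 19:20 < 12:15? ✗; start 16:35 >= 08:30? ✓ → no.
job43: end 13:05 < 12:15? ✗; start 10:20 >= 08:30? ✓ → no.
job44: end 22:00 < 12:15? ✗; start 21:50 >= 08:30? ✓ → no.
job45: end 20:25 < 12:15? ✗; start 19:45 >= 08:30? ✓ → no.
job46: end 11:55 < 12:15? ✓; start 09:25 >= 08:30? ✓ → yes.
job47: end 22:30 < 12:15? ✗; start 16:05 >= 08:30? ✓ → no.
job49: end 18:15 < 12:15? ✗; start 12:30 >= 08:30? ✓ → no.
job50: end 16:30 < 12:15? ✗; start 11:45 >= 08:30? ✓ → no.
job51: end 22:20 < 12:15? ✗; start 19:15 >= 08:30? ✓ → no.
job52: end 21:50 < 12:15? ✗; start 15:45 >= 08:30? ✓ → no.
job53: end 18:15 < 12:15? ✗; start 14:45 >= 08:30? ✓ → no.
Result: job46.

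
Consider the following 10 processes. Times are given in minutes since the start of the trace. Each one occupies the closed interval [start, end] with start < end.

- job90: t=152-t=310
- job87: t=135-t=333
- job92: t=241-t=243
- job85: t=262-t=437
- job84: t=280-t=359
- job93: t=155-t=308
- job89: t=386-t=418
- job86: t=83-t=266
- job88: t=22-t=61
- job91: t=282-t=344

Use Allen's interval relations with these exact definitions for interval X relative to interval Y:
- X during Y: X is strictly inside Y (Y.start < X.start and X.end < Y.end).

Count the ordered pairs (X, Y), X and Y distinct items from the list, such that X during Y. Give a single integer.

Checking all 90 ordered pairs for relation 'during'; matching pairs in alphabetical order:
(job84, job85): job84 during job85 ✓
(job89, job85): job89 during job85 ✓
(job90, job87): job90 during job87 ✓
(job91, job84): job91 during job84 ✓
(job91, job85): job91 during job85 ✓
(job92, job86): job92 during job86 ✓
(job92, job87): job92 during job87 ✓
(job92, job90): job92 during job90 ✓
(job92, job93): job92 during job93 ✓
(job93, job87): job93 during job87 ✓
(job93, job90): job93 during job90 ✓
Count: 11.

11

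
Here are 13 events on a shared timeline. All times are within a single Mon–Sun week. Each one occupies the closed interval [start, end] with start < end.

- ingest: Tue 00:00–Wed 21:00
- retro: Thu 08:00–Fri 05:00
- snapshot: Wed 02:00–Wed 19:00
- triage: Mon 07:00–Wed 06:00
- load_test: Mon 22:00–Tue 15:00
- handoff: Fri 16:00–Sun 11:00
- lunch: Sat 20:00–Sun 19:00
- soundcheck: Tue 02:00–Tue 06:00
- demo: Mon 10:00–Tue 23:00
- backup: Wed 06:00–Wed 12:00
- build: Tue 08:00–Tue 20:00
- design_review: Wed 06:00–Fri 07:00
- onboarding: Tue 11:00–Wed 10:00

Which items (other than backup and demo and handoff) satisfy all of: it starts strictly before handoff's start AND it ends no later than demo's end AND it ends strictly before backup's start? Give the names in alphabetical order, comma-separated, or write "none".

build, load_test, soundcheck

Conditions: its start is strictly before handoff's start (X.start < Fri 16:00) AND its end is no later than demo's end (X.end <= Tue 23:00) AND its end is strictly before backup's start (X.end < Wed 06:00).
build: start Tue 08:00 < Fri 16:00? ✓; end Tue 20:00 <= Tue 23:00? ✓; end Tue 20:00 < Wed 06:00? ✓ → yes.
design_review: start Wed 06:00 < Fri 16:00? ✓; end Fri 07:00 <= Tue 23:00? ✗; end Fri 07:00 < Wed 06:00? ✗ → no.
ingest: start Tue 00:00 < Fri 16:00? ✓; end Wed 21:00 <= Tue 23:00? ✗; end Wed 21:00 < Wed 06:00? ✗ → no.
load_test: start Mon 22:00 < Fri 16:00? ✓; end Tue 15:00 <= Tue 23:00? ✓; end Tue 15:00 < Wed 06:00? ✓ → yes.
lunch: start Sat 20:00 < Fri 16:00? ✗; end Sun 19:00 <= Tue 23:00? ✗; end Sun 19:00 < Wed 06:00? ✗ → no.
onboarding: start Tue 11:00 < Fri 16:00? ✓; end Wed 10:00 <= Tue 23:00? ✗; end Wed 10:00 < Wed 06:00? ✗ → no.
retro: start Thu 08:00 < Fri 16:00? ✓; end Fri 05:00 <= Tue 23:00? ✗; end Fri 05:00 < Wed 06:00? ✗ → no.
snapshot: start Wed 02:00 < Fri 16:00? ✓; end Wed 19:00 <= Tue 23:00? ✗; end Wed 19:00 < Wed 06:00? ✗ → no.
soundcheck: start Tue 02:00 < Fri 16:00? ✓; end Tue 06:00 <= Tue 23:00? ✓; end Tue 06:00 < Wed 06:00? ✓ → yes.
triage: start Mon 07:00 < Fri 16:00? ✓; end Wed 06:00 <= Tue 23:00? ✗; end Wed 06:00 < Wed 06:00? ✗ → no.
Result: build, load_test, soundcheck.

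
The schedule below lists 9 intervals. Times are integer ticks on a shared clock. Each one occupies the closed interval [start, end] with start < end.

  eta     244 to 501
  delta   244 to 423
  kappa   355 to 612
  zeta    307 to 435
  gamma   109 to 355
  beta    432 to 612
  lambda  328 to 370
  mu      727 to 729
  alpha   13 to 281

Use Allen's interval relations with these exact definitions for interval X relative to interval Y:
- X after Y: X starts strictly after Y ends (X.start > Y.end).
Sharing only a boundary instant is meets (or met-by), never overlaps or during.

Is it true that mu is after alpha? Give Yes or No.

mu = [727, 729], alpha = [13, 281].
Actual relation of mu to alpha: after.
Asked whether 'after' holds → Yes.

Yes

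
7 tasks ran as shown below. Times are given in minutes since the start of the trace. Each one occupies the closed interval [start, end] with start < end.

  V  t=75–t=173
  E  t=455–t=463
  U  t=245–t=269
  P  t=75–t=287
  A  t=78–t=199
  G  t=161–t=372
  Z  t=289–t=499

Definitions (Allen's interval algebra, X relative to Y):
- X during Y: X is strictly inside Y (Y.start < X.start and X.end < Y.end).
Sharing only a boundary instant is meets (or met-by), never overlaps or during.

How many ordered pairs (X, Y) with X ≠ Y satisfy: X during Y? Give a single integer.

Checking all 42 ordered pairs for relation 'during'; matching pairs in alphabetical order:
(A, P): A during P ✓
(E, Z): E during Z ✓
(U, G): U during G ✓
(U, P): U during P ✓
Count: 4.

4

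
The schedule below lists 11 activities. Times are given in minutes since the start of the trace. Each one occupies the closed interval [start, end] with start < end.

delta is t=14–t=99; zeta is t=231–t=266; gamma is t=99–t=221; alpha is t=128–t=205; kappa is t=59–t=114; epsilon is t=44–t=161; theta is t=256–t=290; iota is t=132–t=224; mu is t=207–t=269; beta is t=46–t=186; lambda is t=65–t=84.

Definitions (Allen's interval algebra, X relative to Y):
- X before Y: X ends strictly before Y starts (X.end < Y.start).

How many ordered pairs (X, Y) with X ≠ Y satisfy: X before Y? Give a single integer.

Checking all 110 ordered pairs for relation 'before'; matching pairs in alphabetical order:
(alpha, mu): alpha before mu ✓
(alpha, theta): alpha before theta ✓
(alpha, zeta): alpha before zeta ✓
(beta, mu): beta before mu ✓
(beta, theta): beta before theta ✓
(beta, zeta): beta before zeta ✓
(delta, alpha): delta before alpha ✓
(delta, iota): delta before iota ✓
(delta, mu): delta before mu ✓
(delta, theta): delta before theta ✓
(delta, zeta): delta before zeta ✓
(epsilon, mu): epsilon before mu ✓
(epsilon, theta): epsilon before theta ✓
(epsilon, zeta): epsilon before zeta ✓
(gamma, theta): gamma before theta ✓
(gamma, zeta): gamma before zeta ✓
(iota, theta): iota before theta ✓
(iota, zeta): iota before zeta ✓
(kappa, alpha): kappa before alpha ✓
(kappa, iota): kappa before iota ✓
(kappa, mu): kappa before mu ✓
(kappa, theta): kappa before theta ✓
(kappa, zeta): kappa before zeta ✓
(lambda, alpha): lambda before alpha ✓
... plus 5 further pairs not listed.
Count: 29.

29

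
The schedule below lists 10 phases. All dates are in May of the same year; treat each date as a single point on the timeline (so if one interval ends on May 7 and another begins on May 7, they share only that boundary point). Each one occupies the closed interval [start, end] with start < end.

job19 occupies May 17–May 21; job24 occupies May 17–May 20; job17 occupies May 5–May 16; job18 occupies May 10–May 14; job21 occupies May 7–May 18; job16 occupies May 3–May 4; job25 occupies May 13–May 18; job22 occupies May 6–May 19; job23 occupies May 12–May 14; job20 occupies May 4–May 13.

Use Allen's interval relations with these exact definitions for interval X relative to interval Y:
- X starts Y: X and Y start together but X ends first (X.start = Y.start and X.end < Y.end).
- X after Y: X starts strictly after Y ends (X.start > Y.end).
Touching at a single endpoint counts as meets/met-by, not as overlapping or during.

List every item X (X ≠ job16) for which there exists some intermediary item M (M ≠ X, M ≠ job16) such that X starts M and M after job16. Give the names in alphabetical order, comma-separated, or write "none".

job24

Target job16 = [May 3, May 4].
Intermediaries M with M after job16: job17, job18, job19, job21, job22, job23, job24, job25.
Via job17 — items with X starts job17: none.
Via job18 — items with X starts job18: none.
Via job19 — items with X starts job19: job24.
Via job21 — items with X starts job21: none.
Via job22 — items with X starts job22: none.
Via job23 — items with X starts job23: none.
Via job24 — items with X starts job24: none.
Via job25 — items with X starts job25: none.
Union: job24.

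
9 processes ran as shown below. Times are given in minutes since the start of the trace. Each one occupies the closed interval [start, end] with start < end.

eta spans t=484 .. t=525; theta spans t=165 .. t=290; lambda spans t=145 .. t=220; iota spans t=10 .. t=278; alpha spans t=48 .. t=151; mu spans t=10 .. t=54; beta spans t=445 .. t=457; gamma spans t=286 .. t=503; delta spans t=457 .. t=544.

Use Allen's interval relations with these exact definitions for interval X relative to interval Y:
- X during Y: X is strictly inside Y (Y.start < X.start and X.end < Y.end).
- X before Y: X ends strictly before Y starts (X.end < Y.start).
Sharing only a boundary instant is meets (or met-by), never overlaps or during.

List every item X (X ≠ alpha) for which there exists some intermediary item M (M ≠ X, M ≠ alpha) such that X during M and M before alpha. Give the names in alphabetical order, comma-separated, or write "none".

Target alpha = [t=48, t=151].
Intermediaries M with M before alpha: none.
Union: none.

none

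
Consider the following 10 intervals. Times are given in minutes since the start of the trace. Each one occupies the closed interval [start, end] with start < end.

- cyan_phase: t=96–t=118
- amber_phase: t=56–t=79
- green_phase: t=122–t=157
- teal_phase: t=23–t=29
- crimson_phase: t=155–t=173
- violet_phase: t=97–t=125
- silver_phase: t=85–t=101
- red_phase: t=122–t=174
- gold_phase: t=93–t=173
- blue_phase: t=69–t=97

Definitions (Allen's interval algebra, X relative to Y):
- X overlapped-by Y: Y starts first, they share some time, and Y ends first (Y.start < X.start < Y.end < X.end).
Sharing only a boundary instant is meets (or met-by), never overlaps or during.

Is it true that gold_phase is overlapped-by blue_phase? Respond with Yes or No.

Yes

gold_phase = [t=93, t=173], blue_phase = [t=69, t=97].
Actual relation of gold_phase to blue_phase: overlapped-by.
Asked whether 'overlapped-by' holds → Yes.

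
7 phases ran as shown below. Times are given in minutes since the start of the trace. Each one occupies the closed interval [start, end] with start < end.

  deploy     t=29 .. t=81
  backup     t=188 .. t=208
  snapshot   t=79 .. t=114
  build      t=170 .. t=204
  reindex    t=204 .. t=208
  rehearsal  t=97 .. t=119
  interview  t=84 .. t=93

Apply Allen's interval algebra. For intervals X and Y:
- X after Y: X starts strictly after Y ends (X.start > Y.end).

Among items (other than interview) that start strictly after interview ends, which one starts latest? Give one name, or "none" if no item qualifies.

Target interview = [t=84, t=93].
backup [t=188, t=208] → after → candidate.
build [t=170, t=204] → after → candidate.
deploy [t=29, t=81] → before → excluded.
rehearsal [t=97, t=119] → after → candidate.
reindex [t=204, t=208] → after → candidate.
snapshot [t=79, t=114] → contains → excluded.
Among candidates, latest start is t=204 → reindex.

reindex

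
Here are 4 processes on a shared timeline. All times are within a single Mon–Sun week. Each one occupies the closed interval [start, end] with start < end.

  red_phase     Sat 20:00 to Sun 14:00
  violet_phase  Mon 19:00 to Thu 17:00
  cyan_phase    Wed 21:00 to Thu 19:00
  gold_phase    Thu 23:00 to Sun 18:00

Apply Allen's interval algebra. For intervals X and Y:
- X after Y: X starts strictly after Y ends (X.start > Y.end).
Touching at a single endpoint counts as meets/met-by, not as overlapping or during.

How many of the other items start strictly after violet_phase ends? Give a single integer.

Target violet_phase = [Mon 19:00, Thu 17:00].
cyan_phase [Wed 21:00, Thu 19:00] → overlapped-by → no.
gold_phase [Thu 23:00, Sun 18:00] → after → counts.
red_phase [Sat 20:00, Sun 14:00] → after → counts.
Total: 2.

2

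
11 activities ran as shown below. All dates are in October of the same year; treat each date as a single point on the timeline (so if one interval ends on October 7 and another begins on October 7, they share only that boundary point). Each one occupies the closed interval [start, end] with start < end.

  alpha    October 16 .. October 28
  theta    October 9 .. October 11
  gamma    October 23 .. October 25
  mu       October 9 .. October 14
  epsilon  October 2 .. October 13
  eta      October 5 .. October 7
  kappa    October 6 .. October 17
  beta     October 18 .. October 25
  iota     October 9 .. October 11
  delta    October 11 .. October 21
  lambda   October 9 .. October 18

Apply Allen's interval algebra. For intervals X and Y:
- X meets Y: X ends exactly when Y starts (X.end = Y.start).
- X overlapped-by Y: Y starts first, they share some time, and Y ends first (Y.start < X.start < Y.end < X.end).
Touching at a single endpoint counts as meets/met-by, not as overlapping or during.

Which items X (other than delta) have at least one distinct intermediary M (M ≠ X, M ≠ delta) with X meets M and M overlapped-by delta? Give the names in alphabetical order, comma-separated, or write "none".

Target delta = [October 11, October 21].
Intermediaries M with M overlapped-by delta: alpha, beta.
Via alpha — items with X meets alpha: none.
Via beta — items with X meets beta: lambda.
Union: lambda.

lambda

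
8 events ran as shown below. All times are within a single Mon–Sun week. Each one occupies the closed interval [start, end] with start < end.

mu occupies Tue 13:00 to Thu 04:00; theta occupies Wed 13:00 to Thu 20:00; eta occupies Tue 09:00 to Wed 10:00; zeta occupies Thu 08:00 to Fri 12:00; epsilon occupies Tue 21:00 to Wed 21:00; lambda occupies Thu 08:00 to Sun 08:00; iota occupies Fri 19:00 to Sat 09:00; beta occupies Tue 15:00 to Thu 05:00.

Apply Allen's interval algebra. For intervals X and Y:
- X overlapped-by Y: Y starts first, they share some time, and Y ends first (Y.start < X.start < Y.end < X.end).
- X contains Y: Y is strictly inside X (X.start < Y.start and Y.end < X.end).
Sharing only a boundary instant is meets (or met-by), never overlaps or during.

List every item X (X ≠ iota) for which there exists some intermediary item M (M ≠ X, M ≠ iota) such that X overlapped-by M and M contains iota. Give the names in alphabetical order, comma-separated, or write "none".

none

Target iota = [Fri 19:00, Sat 09:00].
Intermediaries M with M contains iota: lambda.
Via lambda — items with X overlapped-by lambda: none.
Union: none.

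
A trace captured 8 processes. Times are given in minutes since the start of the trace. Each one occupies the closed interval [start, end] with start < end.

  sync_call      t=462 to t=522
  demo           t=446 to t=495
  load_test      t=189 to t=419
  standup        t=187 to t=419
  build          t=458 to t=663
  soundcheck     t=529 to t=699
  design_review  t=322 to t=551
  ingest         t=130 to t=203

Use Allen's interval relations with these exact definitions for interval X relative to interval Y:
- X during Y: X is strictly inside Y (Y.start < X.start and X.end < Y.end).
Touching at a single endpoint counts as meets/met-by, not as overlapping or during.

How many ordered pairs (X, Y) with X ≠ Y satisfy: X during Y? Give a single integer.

Checking all 56 ordered pairs for relation 'during'; matching pairs in alphabetical order:
(demo, design_review): demo during design_review ✓
(sync_call, build): sync_call during build ✓
(sync_call, design_review): sync_call during design_review ✓
Count: 3.

3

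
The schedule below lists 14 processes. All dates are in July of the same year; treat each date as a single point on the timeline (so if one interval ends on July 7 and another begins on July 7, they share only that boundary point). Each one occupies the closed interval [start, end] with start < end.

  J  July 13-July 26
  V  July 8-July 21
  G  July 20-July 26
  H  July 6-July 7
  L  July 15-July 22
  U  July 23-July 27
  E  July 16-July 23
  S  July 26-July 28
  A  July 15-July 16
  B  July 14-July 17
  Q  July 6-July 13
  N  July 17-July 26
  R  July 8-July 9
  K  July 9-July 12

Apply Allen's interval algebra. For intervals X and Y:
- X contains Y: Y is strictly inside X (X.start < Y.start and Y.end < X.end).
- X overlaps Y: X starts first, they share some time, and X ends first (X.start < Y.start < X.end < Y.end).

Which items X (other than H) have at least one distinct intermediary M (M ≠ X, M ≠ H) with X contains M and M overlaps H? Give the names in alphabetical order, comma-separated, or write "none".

Target H = [July 6, July 7].
Intermediaries M with M overlaps H: none.
Union: none.

none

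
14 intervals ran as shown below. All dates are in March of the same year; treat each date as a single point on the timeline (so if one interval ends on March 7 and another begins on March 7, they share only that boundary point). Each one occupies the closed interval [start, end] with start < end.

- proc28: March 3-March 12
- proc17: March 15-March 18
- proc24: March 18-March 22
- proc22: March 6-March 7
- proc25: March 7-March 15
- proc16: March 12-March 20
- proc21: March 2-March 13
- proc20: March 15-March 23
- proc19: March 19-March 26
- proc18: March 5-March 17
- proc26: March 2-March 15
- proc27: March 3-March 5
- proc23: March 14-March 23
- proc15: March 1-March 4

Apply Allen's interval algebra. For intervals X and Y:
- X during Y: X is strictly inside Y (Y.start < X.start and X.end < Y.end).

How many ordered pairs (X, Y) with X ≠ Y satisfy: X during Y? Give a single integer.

Checking all 182 ordered pairs for relation 'during'; matching pairs in alphabetical order:
(proc17, proc16): proc17 during proc16 ✓
(proc17, proc23): proc17 during proc23 ✓
(proc22, proc18): proc22 during proc18 ✓
(proc22, proc21): proc22 during proc21 ✓
(proc22, proc26): proc22 during proc26 ✓
(proc22, proc28): proc22 during proc28 ✓
(proc24, proc20): proc24 during proc20 ✓
(proc24, proc23): proc24 during proc23 ✓
(proc25, proc18): proc25 during proc18 ✓
(proc27, proc21): proc27 during proc21 ✓
(proc27, proc26): proc27 during proc26 ✓
(proc28, proc21): proc28 during proc21 ✓
(proc28, proc26): proc28 during proc26 ✓
Count: 13.

13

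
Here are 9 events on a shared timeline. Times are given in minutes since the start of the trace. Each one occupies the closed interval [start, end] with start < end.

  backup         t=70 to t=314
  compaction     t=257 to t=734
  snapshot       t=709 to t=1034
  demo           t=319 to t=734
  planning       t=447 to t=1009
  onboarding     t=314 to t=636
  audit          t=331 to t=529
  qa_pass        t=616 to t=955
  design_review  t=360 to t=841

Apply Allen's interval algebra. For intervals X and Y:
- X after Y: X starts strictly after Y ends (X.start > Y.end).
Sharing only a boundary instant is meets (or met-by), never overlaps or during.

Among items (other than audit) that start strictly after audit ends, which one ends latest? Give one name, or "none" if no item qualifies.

Target audit = [t=331, t=529].
backup [t=70, t=314] → before → excluded.
compaction [t=257, t=734] → contains → excluded.
demo [t=319, t=734] → contains → excluded.
design_review [t=360, t=841] → overlapped-by → excluded.
onboarding [t=314, t=636] → contains → excluded.
planning [t=447, t=1009] → overlapped-by → excluded.
qa_pass [t=616, t=955] → after → candidate.
snapshot [t=709, t=1034] → after → candidate.
Among candidates, latest end is t=1034 → snapshot.

snapshot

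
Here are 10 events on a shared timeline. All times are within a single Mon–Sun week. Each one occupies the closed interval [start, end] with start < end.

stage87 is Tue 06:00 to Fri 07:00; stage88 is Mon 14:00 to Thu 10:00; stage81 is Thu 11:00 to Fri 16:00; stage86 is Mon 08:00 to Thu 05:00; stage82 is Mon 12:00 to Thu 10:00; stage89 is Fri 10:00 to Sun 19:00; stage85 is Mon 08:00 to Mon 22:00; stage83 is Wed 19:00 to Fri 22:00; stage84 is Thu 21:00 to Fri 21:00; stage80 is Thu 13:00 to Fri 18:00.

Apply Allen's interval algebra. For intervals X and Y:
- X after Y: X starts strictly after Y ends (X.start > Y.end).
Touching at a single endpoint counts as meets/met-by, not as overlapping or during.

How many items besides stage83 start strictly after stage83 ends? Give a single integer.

0

Target stage83 = [Wed 19:00, Fri 22:00].
stage80 [Thu 13:00, Fri 18:00] → during → no.
stage81 [Thu 11:00, Fri 16:00] → during → no.
stage82 [Mon 12:00, Thu 10:00] → overlaps → no.
stage84 [Thu 21:00, Fri 21:00] → during → no.
stage85 [Mon 08:00, Mon 22:00] → before → no.
stage86 [Mon 08:00, Thu 05:00] → overlaps → no.
stage87 [Tue 06:00, Fri 07:00] → overlaps → no.
stage88 [Mon 14:00, Thu 10:00] → overlaps → no.
stage89 [Fri 10:00, Sun 19:00] → overlapped-by → no.
Total: 0.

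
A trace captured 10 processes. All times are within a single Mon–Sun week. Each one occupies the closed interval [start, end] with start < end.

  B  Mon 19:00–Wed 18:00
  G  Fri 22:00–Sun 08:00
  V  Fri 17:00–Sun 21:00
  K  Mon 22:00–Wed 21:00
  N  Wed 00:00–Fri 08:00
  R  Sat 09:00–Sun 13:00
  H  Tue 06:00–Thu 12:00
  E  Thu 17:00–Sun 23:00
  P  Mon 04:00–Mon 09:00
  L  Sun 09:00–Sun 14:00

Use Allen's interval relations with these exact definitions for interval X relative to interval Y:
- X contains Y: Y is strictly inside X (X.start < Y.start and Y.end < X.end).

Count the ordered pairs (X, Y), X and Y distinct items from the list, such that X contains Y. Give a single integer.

7

Checking all 90 ordered pairs for relation 'contains'; matching pairs in alphabetical order:
(E, G): E contains G ✓
(E, L): E contains L ✓
(E, R): E contains R ✓
(E, V): E contains V ✓
(V, G): V contains G ✓
(V, L): V contains L ✓
(V, R): V contains R ✓
Count: 7.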